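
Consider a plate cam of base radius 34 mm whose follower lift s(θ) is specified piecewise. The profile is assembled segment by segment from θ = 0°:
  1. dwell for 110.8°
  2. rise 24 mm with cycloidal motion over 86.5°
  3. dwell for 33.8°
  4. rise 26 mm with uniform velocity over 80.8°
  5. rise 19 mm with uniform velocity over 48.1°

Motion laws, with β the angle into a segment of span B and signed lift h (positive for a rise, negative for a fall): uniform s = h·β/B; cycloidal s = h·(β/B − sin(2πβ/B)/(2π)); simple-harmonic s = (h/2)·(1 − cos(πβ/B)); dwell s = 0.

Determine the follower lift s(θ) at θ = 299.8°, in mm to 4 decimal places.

seg 1 [0°–110.8°] dwell: s stays 0.0000
seg 2 [110.8°–197.3°] cycloidal, h=24: full span → s += 24 → s = 24.0000
seg 3 [197.3°–231.1°] dwell: s stays 24.0000
seg 4 [231.1°–311.9°] uniform, h=26: θ=299.8° here. β=68.7, B=80.8. 26·68.7/80.8 = 22.1064 → s = 46.1064

46.1064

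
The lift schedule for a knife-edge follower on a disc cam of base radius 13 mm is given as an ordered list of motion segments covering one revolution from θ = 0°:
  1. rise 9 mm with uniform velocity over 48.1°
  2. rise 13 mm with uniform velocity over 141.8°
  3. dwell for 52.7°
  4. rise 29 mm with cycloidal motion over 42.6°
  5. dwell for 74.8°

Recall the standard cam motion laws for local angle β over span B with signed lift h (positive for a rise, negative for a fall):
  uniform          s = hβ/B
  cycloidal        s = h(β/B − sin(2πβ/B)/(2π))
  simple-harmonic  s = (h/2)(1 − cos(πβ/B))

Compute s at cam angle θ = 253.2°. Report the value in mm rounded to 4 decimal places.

seg 1 [0°–48.1°] uniform, h=9: full span → s += 9 → s = 9.0000
seg 2 [48.1°–189.9°] uniform, h=13: full span → s += 13 → s = 22.0000
seg 3 [189.9°–242.6°] dwell: s stays 22.0000
seg 4 [242.6°–285.2°] cycloidal, h=29: θ=253.2° here. β=10.6, B=42.6. 29·(0.2488 − sin(2π·0.2488)/(2π)) = 2.6006 → s = 24.6006

24.6006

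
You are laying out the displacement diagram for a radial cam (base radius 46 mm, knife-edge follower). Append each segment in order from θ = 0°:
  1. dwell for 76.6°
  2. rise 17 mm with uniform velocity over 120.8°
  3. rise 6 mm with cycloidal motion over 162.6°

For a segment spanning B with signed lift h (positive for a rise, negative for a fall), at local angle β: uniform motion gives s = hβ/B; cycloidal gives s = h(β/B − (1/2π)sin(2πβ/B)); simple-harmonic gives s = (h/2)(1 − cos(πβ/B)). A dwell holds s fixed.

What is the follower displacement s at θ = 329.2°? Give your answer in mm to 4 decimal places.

seg 1 [0°–76.6°] dwell: s stays 0.0000
seg 2 [76.6°–197.4°] uniform, h=17: full span → s += 17 → s = 17.0000
seg 3 [197.4°–360°] cycloidal, h=6: θ=329.2° here. β=131.8, B=162.6. 6·(0.8106 − sin(2π·0.8106)/(2π)) = 5.7501 → s = 22.7501

22.7501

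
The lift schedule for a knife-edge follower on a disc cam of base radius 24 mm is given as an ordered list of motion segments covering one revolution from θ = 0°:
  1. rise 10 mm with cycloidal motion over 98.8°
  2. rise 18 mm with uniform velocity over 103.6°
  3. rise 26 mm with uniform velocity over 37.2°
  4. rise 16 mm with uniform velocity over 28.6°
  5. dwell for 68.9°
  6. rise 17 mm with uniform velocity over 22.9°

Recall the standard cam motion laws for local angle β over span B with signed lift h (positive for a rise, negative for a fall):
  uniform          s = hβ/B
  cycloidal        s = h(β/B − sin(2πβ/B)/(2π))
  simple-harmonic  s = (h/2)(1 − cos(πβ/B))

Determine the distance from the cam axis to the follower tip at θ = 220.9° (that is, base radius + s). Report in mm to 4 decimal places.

seg 1 [0°–98.8°] cycloidal, h=10: full span → s += 10 → s = 10.0000
seg 2 [98.8°–202.4°] uniform, h=18: full span → s += 18 → s = 28.0000
seg 3 [202.4°–239.6°] uniform, h=26: θ=220.9° here. β=18.5, B=37.2. 26·18.5/37.2 = 12.9301 → s = 40.9301
radial distance = base radius + s = 24 + 40.9301 = 64.9301

64.9301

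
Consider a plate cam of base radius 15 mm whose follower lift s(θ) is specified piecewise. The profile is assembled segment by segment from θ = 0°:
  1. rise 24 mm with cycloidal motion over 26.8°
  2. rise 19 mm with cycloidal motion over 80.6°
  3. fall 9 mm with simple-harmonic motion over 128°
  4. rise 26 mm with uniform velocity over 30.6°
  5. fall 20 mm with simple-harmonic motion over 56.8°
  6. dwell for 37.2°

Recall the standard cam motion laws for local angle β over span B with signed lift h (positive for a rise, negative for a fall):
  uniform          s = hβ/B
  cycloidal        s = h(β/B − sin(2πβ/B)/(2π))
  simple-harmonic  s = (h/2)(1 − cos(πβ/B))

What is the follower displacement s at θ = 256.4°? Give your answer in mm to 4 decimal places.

seg 1 [0°–26.8°] cycloidal, h=24: full span → s += 24 → s = 24.0000
seg 2 [26.8°–107.4°] cycloidal, h=19: full span → s += 19 → s = 43.0000
seg 3 [107.4°–235.4°] simple-harmonic, h=-9: full span → s += -9 → s = 34.0000
seg 4 [235.4°–266°] uniform, h=26: θ=256.4° here. β=21, B=30.6. 26·21/30.6 = 17.8431 → s = 51.8431

51.8431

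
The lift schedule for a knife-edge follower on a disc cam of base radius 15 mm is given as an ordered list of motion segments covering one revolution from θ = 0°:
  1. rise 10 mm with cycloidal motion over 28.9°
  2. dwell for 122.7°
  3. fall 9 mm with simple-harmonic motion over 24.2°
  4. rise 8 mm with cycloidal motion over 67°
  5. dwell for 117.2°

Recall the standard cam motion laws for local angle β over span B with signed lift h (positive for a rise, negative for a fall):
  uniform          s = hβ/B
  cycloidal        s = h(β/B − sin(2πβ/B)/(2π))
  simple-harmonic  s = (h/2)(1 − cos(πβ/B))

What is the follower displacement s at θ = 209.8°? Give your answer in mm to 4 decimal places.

seg 1 [0°–28.9°] cycloidal, h=10: full span → s += 10 → s = 10.0000
seg 2 [28.9°–151.6°] dwell: s stays 10.0000
seg 3 [151.6°–175.8°] simple-harmonic, h=-9: full span → s += -9 → s = 1.0000
seg 4 [175.8°–242.8°] cycloidal, h=8: θ=209.8° here. β=34, B=67. 8·(0.5075 − sin(2π·0.5075)/(2π)) = 4.1194 → s = 5.1194

5.1194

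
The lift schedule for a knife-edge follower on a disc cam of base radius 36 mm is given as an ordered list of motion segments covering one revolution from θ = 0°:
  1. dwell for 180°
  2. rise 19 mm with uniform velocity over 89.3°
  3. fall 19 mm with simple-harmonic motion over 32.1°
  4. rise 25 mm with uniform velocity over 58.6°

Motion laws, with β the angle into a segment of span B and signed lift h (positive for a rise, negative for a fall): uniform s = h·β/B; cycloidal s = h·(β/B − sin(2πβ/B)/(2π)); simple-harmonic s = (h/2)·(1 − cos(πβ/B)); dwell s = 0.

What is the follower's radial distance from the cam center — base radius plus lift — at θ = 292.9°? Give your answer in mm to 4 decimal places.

seg 1 [0°–180°] dwell: s stays 0.0000
seg 2 [180°–269.3°] uniform, h=19: full span → s += 19 → s = 19.0000
seg 3 [269.3°–301.4°] simple-harmonic, h=-19: θ=292.9° here. β=23.6, B=32.1. -19/2·(1 − cos(π·0.7352)) = -15.8981 → s = 3.1019
radial distance = base radius + s = 36 + 3.1019 = 39.1019

39.1019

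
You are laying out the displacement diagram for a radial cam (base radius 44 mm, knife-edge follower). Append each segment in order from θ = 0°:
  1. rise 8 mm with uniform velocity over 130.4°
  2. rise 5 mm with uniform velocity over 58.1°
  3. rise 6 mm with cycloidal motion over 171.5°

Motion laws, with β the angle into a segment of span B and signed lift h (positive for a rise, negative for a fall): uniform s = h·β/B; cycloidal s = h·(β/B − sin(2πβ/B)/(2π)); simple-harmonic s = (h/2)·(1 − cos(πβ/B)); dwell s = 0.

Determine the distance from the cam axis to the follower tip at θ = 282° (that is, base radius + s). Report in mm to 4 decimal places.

seg 1 [0°–130.4°] uniform, h=8: full span → s += 8 → s = 8.0000
seg 2 [130.4°–188.5°] uniform, h=5: full span → s += 5 → s = 13.0000
seg 3 [188.5°–360°] cycloidal, h=6: θ=282° here. β=93.5, B=171.5. 6·(0.5452 − sin(2π·0.5452)/(2π)) = 3.5386 → s = 16.5386
radial distance = base radius + s = 44 + 16.5386 = 60.5386

60.5386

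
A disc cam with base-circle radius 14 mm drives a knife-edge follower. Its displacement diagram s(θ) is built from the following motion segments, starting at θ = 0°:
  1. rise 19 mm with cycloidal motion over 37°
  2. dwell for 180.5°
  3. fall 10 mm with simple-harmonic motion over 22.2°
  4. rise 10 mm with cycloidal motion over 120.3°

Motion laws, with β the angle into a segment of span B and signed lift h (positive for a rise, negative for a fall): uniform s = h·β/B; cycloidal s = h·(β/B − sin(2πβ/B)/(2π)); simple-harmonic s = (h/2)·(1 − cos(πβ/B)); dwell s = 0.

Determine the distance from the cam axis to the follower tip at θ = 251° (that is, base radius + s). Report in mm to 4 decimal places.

seg 1 [0°–37°] cycloidal, h=19: full span → s += 19 → s = 19.0000
seg 2 [37°–217.5°] dwell: s stays 19.0000
seg 3 [217.5°–239.7°] simple-harmonic, h=-10: full span → s += -10 → s = 9.0000
seg 4 [239.7°–360°] cycloidal, h=10: θ=251° here. β=11.3, B=120.3. 10·(0.0939 − sin(2π·0.0939)/(2π)) = 0.0536 → s = 9.0536
radial distance = base radius + s = 14 + 9.0536 = 23.0536

23.0536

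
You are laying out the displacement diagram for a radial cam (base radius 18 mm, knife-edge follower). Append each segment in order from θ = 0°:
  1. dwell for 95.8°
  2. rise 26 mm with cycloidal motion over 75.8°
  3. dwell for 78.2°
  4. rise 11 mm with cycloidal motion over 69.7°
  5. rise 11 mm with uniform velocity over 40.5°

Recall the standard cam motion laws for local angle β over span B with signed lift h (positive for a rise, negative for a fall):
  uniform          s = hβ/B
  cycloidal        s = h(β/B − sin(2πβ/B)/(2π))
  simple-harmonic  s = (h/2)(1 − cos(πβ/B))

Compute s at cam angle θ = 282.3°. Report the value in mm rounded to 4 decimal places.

seg 1 [0°–95.8°] dwell: s stays 0.0000
seg 2 [95.8°–171.6°] cycloidal, h=26: full span → s += 26 → s = 26.0000
seg 3 [171.6°–249.8°] dwell: s stays 26.0000
seg 4 [249.8°–319.5°] cycloidal, h=11: θ=282.3° here. β=32.5, B=69.7. 11·(0.4663 − sin(2π·0.4663)/(2π)) = 4.7610 → s = 30.7610

30.7610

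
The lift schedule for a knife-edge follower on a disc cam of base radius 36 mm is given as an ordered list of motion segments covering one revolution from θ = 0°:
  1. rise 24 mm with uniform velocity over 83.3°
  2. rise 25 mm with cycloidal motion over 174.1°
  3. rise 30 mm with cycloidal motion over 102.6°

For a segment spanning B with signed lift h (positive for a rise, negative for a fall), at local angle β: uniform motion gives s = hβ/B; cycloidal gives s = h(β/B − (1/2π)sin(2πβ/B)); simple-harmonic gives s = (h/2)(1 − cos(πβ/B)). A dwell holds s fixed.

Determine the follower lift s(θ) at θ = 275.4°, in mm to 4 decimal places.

seg 1 [0°–83.3°] uniform, h=24: full span → s += 24 → s = 24.0000
seg 2 [83.3°–257.4°] cycloidal, h=25: full span → s += 25 → s = 49.0000
seg 3 [257.4°–360°] cycloidal, h=30: θ=275.4° here. β=18, B=102.6. 30·(0.1754 − sin(2π·0.1754)/(2π)) = 1.0030 → s = 50.0030

50.0030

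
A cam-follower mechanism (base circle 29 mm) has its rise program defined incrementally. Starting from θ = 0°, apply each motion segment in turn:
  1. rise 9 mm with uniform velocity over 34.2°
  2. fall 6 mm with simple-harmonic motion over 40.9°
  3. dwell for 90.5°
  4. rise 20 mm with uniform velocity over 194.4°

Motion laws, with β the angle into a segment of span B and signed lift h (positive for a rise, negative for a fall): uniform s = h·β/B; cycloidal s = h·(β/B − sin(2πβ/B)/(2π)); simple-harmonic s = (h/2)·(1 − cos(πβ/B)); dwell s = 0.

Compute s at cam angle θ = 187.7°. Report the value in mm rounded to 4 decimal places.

seg 1 [0°–34.2°] uniform, h=9: full span → s += 9 → s = 9.0000
seg 2 [34.2°–75.1°] simple-harmonic, h=-6: full span → s += -6 → s = 3.0000
seg 3 [75.1°–165.6°] dwell: s stays 3.0000
seg 4 [165.6°–360°] uniform, h=20: θ=187.7° here. β=22.1, B=194.4. 20·22.1/194.4 = 2.2737 → s = 5.2737

5.2737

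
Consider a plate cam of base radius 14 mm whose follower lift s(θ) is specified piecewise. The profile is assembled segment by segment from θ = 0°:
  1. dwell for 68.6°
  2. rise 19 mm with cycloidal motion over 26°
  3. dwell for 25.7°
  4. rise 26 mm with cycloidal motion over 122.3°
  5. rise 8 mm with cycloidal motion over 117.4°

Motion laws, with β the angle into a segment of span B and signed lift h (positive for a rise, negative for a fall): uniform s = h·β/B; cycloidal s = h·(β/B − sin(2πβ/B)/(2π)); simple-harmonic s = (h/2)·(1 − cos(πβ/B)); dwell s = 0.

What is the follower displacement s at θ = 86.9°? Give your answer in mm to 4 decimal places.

seg 1 [0°–68.6°] dwell: s stays 0.0000
seg 2 [68.6°–94.6°] cycloidal, h=19: θ=86.9° here. β=18.3, B=26. 19·(0.7038 − sin(2π·0.7038)/(2π)) = 16.2708 → s = 16.2708

16.2708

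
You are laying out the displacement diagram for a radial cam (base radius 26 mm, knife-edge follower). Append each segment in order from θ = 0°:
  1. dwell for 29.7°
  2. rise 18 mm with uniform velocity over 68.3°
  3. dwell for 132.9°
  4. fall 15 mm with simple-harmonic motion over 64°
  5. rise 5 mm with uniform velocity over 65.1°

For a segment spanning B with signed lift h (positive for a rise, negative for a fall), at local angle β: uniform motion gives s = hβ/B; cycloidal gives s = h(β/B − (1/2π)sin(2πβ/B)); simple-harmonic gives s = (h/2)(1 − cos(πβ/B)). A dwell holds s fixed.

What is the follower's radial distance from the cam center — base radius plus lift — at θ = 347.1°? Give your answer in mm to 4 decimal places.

seg 1 [0°–29.7°] dwell: s stays 0.0000
seg 2 [29.7°–98°] uniform, h=18: full span → s += 18 → s = 18.0000
seg 3 [98°–230.9°] dwell: s stays 18.0000
seg 4 [230.9°–294.9°] simple-harmonic, h=-15: full span → s += -15 → s = 3.0000
seg 5 [294.9°–360°] uniform, h=5: θ=347.1° here. β=52.2, B=65.1. 5·52.2/65.1 = 4.0092 → s = 7.0092
radial distance = base radius + s = 26 + 7.0092 = 33.0092

33.0092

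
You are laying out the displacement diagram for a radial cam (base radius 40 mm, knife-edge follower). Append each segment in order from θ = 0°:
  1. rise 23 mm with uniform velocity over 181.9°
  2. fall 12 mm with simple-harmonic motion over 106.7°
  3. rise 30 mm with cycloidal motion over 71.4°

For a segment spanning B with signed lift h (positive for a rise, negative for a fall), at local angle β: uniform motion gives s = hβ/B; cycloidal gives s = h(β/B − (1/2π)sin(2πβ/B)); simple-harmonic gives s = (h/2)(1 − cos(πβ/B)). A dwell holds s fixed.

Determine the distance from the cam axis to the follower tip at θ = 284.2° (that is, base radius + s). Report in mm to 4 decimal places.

seg 1 [0°–181.9°] uniform, h=23: full span → s += 23 → s = 23.0000
seg 2 [181.9°–288.6°] simple-harmonic, h=-12: θ=284.2° here. β=102.3, B=106.7. -12/2·(1 − cos(π·0.9588)) = -11.9497 → s = 11.0503
radial distance = base radius + s = 40 + 11.0503 = 51.0503

51.0503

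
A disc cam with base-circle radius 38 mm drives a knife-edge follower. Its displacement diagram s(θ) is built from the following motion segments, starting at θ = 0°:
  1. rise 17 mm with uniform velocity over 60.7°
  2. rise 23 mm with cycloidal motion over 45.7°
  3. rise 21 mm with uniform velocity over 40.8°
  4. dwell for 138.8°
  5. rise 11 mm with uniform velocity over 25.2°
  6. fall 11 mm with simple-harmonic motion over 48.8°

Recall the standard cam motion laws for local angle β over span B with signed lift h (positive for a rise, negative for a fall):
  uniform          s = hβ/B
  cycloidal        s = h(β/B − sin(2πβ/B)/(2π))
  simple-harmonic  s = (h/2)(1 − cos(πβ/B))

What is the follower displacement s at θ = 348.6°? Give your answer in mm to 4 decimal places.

seg 1 [0°–60.7°] uniform, h=17: full span → s += 17 → s = 17.0000
seg 2 [60.7°–106.4°] cycloidal, h=23: full span → s += 23 → s = 40.0000
seg 3 [106.4°–147.2°] uniform, h=21: full span → s += 21 → s = 61.0000
seg 4 [147.2°–286°] dwell: s stays 61.0000
seg 5 [286°–311.2°] uniform, h=11: full span → s += 11 → s = 72.0000
seg 6 [311.2°–360°] simple-harmonic, h=-11: θ=348.6° here. β=37.4, B=48.8. -11/2·(1 − cos(π·0.7664)) = -9.5841 → s = 62.4159

62.4159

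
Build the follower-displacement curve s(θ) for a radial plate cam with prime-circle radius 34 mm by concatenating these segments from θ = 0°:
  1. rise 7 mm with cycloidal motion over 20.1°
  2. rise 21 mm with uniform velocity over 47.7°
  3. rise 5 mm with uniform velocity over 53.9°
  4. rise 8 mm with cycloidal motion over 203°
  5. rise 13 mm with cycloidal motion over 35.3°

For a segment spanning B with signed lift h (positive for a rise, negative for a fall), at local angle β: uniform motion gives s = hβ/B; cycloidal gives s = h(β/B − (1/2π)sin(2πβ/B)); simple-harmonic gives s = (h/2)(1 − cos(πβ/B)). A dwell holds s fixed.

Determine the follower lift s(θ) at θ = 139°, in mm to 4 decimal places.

seg 1 [0°–20.1°] cycloidal, h=7: full span → s += 7 → s = 7.0000
seg 2 [20.1°–67.8°] uniform, h=21: full span → s += 21 → s = 28.0000
seg 3 [67.8°–121.7°] uniform, h=5: full span → s += 5 → s = 33.0000
seg 4 [121.7°–324.7°] cycloidal, h=8: θ=139° here. β=17.3, B=203. 8·(0.0852 − sin(2π·0.0852)/(2π)) = 0.0321 → s = 33.0321

33.0321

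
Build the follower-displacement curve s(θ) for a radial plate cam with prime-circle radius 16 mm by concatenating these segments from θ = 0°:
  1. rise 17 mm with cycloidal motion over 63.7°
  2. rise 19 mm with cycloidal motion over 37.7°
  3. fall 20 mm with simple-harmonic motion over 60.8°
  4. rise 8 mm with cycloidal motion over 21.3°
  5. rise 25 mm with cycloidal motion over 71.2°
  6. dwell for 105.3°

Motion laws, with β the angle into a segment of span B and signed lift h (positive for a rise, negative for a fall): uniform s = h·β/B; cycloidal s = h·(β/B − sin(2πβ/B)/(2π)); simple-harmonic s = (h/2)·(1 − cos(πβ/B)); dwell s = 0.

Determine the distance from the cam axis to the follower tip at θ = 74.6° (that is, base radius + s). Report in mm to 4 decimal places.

seg 1 [0°–63.7°] cycloidal, h=17: full span → s += 17 → s = 17.0000
seg 2 [63.7°–101.4°] cycloidal, h=19: θ=74.6° here. β=10.9, B=37.7. 19·(0.2891 − sin(2π·0.2891)/(2π)) = 2.5603 → s = 19.5603
radial distance = base radius + s = 16 + 19.5603 = 35.5603

35.5603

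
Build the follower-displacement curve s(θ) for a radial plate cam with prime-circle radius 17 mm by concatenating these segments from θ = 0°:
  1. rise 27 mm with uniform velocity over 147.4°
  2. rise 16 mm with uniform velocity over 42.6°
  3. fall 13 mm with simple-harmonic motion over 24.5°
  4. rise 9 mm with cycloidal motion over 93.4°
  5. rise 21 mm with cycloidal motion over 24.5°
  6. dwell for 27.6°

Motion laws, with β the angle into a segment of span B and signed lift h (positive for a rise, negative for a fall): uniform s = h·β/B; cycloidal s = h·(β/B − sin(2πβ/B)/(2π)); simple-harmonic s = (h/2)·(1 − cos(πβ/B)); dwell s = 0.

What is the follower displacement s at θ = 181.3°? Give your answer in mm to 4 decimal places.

seg 1 [0°–147.4°] uniform, h=27: full span → s += 27 → s = 27.0000
seg 2 [147.4°–190°] uniform, h=16: θ=181.3° here. β=33.9, B=42.6. 16·33.9/42.6 = 12.7324 → s = 39.7324

39.7324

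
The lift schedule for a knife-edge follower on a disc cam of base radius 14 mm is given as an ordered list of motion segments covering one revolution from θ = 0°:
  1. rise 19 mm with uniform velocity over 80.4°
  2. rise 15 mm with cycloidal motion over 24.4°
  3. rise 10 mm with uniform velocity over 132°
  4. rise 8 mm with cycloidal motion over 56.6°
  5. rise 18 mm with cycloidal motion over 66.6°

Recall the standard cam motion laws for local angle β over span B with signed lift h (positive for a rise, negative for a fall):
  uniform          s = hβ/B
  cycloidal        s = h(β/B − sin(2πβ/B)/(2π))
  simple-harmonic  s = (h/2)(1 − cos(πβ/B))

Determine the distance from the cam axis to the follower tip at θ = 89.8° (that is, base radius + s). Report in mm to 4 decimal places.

seg 1 [0°–80.4°] uniform, h=19: full span → s += 19 → s = 19.0000
seg 2 [80.4°–104.8°] cycloidal, h=15: θ=89.8° here. β=9.4, B=24.4. 15·(0.3852 − sin(2π·0.3852)/(2π)) = 4.2027 → s = 23.2027
radial distance = base radius + s = 14 + 23.2027 = 37.2027

37.2027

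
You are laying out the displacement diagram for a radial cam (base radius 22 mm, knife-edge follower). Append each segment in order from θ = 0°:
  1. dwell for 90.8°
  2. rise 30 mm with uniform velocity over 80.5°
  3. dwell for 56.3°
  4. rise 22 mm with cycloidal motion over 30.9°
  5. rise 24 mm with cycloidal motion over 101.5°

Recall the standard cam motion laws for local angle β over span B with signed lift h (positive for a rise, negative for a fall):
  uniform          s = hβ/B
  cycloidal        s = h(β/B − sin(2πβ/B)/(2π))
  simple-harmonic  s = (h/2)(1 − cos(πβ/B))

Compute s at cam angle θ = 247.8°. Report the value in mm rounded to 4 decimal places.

seg 1 [0°–90.8°] dwell: s stays 0.0000
seg 2 [90.8°–171.3°] uniform, h=30: full span → s += 30 → s = 30.0000
seg 3 [171.3°–227.6°] dwell: s stays 30.0000
seg 4 [227.6°–258.5°] cycloidal, h=22: θ=247.8° here. β=20.2, B=30.9. 22·(0.6537 − sin(2π·0.6537)/(2π)) = 17.2619 → s = 47.2619

47.2619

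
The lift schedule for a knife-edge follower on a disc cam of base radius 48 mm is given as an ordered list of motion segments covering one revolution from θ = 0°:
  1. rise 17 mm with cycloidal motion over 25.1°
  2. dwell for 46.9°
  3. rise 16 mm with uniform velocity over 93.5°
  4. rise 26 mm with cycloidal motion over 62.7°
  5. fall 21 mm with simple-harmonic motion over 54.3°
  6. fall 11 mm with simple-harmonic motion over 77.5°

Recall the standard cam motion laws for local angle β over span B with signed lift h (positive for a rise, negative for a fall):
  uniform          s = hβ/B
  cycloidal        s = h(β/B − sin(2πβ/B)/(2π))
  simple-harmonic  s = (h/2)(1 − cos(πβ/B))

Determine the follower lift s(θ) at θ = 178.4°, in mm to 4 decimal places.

seg 1 [0°–25.1°] cycloidal, h=17: full span → s += 17 → s = 17.0000
seg 2 [25.1°–72°] dwell: s stays 17.0000
seg 3 [72°–165.5°] uniform, h=16: full span → s += 16 → s = 33.0000
seg 4 [165.5°–228.2°] cycloidal, h=26: θ=178.4° here. β=12.9, B=62.7. 26·(0.2057 − sin(2π·0.2057)/(2π)) = 1.3702 → s = 34.3702

34.3702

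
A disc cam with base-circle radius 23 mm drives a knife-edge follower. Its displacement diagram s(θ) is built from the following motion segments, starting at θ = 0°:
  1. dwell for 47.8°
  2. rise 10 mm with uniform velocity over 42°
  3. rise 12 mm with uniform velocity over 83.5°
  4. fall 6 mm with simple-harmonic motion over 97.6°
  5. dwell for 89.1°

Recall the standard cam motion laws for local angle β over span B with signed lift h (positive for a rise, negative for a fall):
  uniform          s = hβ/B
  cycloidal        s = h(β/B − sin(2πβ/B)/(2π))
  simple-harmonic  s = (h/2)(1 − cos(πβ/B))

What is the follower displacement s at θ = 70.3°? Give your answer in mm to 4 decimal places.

seg 1 [0°–47.8°] dwell: s stays 0.0000
seg 2 [47.8°–89.8°] uniform, h=10: θ=70.3° here. β=22.5, B=42. 10·22.5/42 = 5.3571 → s = 5.3571

5.3571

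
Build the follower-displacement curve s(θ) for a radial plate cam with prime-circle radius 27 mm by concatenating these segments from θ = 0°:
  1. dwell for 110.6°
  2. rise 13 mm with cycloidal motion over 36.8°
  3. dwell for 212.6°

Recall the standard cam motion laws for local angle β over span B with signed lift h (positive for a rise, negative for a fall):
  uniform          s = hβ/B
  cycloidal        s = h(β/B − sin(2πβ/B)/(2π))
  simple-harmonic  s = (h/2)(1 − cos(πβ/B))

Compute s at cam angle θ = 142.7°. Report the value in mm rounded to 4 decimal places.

seg 1 [0°–110.6°] dwell: s stays 0.0000
seg 2 [110.6°–147.4°] cycloidal, h=13: θ=142.7° here. β=32.1, B=36.8. 13·(0.8723 − sin(2π·0.8723)/(2π)) = 12.8275 → s = 12.8275

12.8275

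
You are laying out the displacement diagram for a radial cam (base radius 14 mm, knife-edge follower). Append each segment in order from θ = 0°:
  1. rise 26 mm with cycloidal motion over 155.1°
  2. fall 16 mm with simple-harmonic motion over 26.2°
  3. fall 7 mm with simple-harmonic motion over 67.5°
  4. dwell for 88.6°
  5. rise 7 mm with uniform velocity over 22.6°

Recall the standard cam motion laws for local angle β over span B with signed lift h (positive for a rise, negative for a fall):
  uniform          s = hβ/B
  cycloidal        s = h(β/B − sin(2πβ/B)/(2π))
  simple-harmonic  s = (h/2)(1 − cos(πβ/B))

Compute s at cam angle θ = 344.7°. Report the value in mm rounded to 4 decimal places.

seg 1 [0°–155.1°] cycloidal, h=26: full span → s += 26 → s = 26.0000
seg 2 [155.1°–181.3°] simple-harmonic, h=-16: full span → s += -16 → s = 10.0000
seg 3 [181.3°–248.8°] simple-harmonic, h=-7: full span → s += -7 → s = 3.0000
seg 4 [248.8°–337.4°] dwell: s stays 3.0000
seg 5 [337.4°–360°] uniform, h=7: θ=344.7° here. β=7.3, B=22.6. 7·7.3/22.6 = 2.2611 → s = 5.2611

5.2611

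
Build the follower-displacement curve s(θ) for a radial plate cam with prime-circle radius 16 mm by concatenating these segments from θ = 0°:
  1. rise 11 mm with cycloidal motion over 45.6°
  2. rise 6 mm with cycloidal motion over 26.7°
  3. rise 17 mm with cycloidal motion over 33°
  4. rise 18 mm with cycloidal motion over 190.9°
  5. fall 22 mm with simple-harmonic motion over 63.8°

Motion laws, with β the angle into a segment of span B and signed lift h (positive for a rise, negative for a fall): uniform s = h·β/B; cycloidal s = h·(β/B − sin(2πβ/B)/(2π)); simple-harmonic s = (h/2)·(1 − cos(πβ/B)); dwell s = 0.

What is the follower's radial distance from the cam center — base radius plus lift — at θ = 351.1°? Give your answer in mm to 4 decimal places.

seg 1 [0°–45.6°] cycloidal, h=11: full span → s += 11 → s = 11.0000
seg 2 [45.6°–72.3°] cycloidal, h=6: full span → s += 6 → s = 17.0000
seg 3 [72.3°–105.3°] cycloidal, h=17: full span → s += 17 → s = 34.0000
seg 4 [105.3°–296.2°] cycloidal, h=18: full span → s += 18 → s = 52.0000
seg 5 [296.2°–360°] simple-harmonic, h=-22: θ=351.1° here. β=54.9, B=63.8. -22/2·(1 − cos(π·0.8605)) = -20.9605 → s = 31.0395
radial distance = base radius + s = 16 + 31.0395 = 47.0395

47.0395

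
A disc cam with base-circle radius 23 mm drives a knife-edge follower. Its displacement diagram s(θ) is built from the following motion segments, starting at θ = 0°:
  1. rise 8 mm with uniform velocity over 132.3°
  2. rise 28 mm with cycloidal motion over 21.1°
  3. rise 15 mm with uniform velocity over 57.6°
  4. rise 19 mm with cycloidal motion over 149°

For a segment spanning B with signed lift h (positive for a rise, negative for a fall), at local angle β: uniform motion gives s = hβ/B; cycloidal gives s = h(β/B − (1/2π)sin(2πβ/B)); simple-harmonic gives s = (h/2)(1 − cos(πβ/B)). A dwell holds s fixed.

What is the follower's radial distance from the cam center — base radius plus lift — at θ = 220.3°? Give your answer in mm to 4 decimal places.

seg 1 [0°–132.3°] uniform, h=8: full span → s += 8 → s = 8.0000
seg 2 [132.3°–153.4°] cycloidal, h=28: full span → s += 28 → s = 36.0000
seg 3 [153.4°–211°] uniform, h=15: full span → s += 15 → s = 51.0000
seg 4 [211°–360°] cycloidal, h=19: θ=220.3° here. β=9.3, B=149. 19·(0.0624 − sin(2π·0.0624)/(2π)) = 0.0302 → s = 51.0302
radial distance = base radius + s = 23 + 51.0302 = 74.0302

74.0302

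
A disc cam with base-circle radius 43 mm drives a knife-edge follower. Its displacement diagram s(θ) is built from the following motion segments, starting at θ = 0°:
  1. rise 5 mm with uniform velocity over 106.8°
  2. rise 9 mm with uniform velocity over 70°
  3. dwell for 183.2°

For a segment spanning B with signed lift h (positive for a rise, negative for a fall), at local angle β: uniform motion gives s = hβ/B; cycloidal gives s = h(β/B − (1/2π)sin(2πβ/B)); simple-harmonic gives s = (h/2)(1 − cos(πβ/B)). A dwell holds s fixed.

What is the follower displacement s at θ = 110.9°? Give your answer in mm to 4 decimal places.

seg 1 [0°–106.8°] uniform, h=5: full span → s += 5 → s = 5.0000
seg 2 [106.8°–176.8°] uniform, h=9: θ=110.9° here. β=4.1, B=70. 9·4.1/70 = 0.5271 → s = 5.5271

5.5271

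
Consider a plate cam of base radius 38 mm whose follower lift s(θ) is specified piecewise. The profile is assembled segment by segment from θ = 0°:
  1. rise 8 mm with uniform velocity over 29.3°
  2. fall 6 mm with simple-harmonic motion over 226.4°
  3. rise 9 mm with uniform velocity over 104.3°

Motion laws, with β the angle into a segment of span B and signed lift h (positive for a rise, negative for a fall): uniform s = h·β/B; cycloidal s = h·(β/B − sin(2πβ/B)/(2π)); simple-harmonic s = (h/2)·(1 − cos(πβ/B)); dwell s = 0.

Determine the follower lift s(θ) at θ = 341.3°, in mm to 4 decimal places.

seg 1 [0°–29.3°] uniform, h=8: full span → s += 8 → s = 8.0000
seg 2 [29.3°–255.7°] simple-harmonic, h=-6: full span → s += -6 → s = 2.0000
seg 3 [255.7°–360°] uniform, h=9: θ=341.3° here. β=85.6, B=104.3. 9·85.6/104.3 = 7.3864 → s = 9.3864

9.3864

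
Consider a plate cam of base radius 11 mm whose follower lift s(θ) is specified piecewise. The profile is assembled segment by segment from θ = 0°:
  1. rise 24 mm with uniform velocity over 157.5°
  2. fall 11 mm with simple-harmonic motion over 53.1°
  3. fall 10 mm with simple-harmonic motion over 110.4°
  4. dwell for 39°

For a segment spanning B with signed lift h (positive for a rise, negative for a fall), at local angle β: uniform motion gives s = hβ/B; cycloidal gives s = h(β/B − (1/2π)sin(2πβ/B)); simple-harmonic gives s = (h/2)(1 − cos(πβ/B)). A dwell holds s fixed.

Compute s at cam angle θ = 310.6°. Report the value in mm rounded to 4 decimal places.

seg 1 [0°–157.5°] uniform, h=24: full span → s += 24 → s = 24.0000
seg 2 [157.5°–210.6°] simple-harmonic, h=-11: full span → s += -11 → s = 13.0000
seg 3 [210.6°–321°] simple-harmonic, h=-10: θ=310.6° here. β=100, B=110.4. -10/2·(1 − cos(π·0.9058)) = -9.7826 → s = 3.2174

3.2174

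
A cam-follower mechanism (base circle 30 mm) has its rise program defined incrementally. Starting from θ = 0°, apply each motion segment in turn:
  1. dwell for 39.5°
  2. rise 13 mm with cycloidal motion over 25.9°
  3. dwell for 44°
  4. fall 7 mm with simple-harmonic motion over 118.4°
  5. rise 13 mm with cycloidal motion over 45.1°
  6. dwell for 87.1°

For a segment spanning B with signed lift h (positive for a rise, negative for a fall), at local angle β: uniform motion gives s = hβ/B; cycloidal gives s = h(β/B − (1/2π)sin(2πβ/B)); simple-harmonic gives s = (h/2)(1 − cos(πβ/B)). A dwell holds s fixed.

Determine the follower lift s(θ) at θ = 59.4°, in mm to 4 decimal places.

seg 1 [0°–39.5°] dwell: s stays 0.0000
seg 2 [39.5°–65.4°] cycloidal, h=13: θ=59.4° here. β=19.9, B=25.9. 13·(0.7683 − sin(2π·0.7683)/(2π)) = 12.0437 → s = 12.0437

12.0437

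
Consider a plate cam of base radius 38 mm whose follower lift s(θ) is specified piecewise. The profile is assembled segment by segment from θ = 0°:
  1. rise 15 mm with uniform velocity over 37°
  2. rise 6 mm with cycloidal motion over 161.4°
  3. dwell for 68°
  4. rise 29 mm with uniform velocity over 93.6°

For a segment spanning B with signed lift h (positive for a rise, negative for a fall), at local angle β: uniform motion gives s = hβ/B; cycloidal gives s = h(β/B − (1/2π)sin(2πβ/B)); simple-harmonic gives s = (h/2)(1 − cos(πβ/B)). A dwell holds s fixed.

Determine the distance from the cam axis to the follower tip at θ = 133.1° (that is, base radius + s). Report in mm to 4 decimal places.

seg 1 [0°–37°] uniform, h=15: full span → s += 15 → s = 15.0000
seg 2 [37°–198.4°] cycloidal, h=6: θ=133.1° here. β=96.1, B=161.4. 6·(0.5954 − sin(2π·0.5954)/(2π)) = 4.1113 → s = 19.1113
radial distance = base radius + s = 38 + 19.1113 = 57.1113

57.1113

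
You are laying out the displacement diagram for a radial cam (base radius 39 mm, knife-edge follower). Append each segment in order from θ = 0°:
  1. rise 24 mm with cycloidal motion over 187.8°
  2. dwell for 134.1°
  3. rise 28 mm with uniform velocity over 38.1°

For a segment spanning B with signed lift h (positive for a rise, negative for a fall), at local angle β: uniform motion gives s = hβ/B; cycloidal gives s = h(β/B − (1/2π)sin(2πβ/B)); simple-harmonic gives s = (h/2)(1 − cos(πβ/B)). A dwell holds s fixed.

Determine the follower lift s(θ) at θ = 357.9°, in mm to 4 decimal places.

seg 1 [0°–187.8°] cycloidal, h=24: full span → s += 24 → s = 24.0000
seg 2 [187.8°–321.9°] dwell: s stays 24.0000
seg 3 [321.9°–360°] uniform, h=28: θ=357.9° here. β=36, B=38.1. 28·36/38.1 = 26.4567 → s = 50.4567

50.4567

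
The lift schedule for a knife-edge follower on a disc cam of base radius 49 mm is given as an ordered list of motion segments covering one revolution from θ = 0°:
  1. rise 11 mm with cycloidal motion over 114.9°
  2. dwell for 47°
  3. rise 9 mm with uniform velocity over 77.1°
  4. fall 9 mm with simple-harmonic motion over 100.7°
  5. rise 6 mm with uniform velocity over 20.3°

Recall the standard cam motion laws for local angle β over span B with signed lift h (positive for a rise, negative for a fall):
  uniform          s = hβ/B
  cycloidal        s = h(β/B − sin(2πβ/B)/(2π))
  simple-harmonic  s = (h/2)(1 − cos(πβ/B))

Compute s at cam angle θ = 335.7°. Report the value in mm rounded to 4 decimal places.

seg 1 [0°–114.9°] cycloidal, h=11: full span → s += 11 → s = 11.0000
seg 2 [114.9°–161.9°] dwell: s stays 11.0000
seg 3 [161.9°–239°] uniform, h=9: full span → s += 9 → s = 20.0000
seg 4 [239°–339.7°] simple-harmonic, h=-9: θ=335.7° here. β=96.7, B=100.7. -9/2·(1 − cos(π·0.9603)) = -8.9650 → s = 11.0350

11.0350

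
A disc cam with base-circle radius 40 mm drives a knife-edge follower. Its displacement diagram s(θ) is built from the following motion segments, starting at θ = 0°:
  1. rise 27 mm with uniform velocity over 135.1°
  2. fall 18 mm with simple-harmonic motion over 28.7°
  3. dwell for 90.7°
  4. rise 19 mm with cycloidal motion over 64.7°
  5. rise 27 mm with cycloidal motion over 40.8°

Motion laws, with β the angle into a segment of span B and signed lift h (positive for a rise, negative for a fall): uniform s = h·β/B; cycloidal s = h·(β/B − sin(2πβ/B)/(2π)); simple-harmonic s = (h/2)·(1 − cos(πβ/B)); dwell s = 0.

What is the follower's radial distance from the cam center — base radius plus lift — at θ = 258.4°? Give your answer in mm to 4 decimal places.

seg 1 [0°–135.1°] uniform, h=27: full span → s += 27 → s = 27.0000
seg 2 [135.1°–163.8°] simple-harmonic, h=-18: full span → s += -18 → s = 9.0000
seg 3 [163.8°–254.5°] dwell: s stays 9.0000
seg 4 [254.5°–319.2°] cycloidal, h=19: θ=258.4° here. β=3.9, B=64.7. 19·(0.0603 − sin(2π·0.0603)/(2π)) = 0.0272 → s = 9.0272
radial distance = base radius + s = 40 + 9.0272 = 49.0272

49.0272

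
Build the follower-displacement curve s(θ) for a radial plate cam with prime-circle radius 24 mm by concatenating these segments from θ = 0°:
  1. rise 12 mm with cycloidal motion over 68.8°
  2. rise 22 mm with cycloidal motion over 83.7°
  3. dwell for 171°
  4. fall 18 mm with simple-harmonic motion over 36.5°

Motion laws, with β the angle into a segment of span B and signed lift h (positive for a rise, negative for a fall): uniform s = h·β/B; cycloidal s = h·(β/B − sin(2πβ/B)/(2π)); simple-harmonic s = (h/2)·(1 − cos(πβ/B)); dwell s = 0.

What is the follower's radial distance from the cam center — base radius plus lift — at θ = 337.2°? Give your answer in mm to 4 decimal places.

seg 1 [0°–68.8°] cycloidal, h=12: full span → s += 12 → s = 12.0000
seg 2 [68.8°–152.5°] cycloidal, h=22: full span → s += 22 → s = 34.0000
seg 3 [152.5°–323.5°] dwell: s stays 34.0000
seg 4 [323.5°–360°] simple-harmonic, h=-18: θ=337.2° here. β=13.7, B=36.5. -18/2·(1 − cos(π·0.3753)) = -5.5648 → s = 28.4352
radial distance = base radius + s = 24 + 28.4352 = 52.4352

52.4352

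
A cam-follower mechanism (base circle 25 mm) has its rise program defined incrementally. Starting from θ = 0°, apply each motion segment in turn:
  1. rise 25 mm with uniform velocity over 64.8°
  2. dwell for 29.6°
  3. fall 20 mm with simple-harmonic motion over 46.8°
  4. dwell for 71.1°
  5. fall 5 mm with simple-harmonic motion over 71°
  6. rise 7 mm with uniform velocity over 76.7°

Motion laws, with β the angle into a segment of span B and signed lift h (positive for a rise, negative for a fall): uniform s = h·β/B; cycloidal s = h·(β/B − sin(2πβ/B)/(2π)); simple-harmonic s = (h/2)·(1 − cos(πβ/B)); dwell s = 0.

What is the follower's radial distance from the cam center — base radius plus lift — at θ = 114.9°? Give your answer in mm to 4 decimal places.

seg 1 [0°–64.8°] uniform, h=25: full span → s += 25 → s = 25.0000
seg 2 [64.8°–94.4°] dwell: s stays 25.0000
seg 3 [94.4°–141.2°] simple-harmonic, h=-20: θ=114.9° here. β=20.5, B=46.8. -20/2·(1 − cos(π·0.4380)) = -8.0656 → s = 16.9344
radial distance = base radius + s = 25 + 16.9344 = 41.9344

41.9344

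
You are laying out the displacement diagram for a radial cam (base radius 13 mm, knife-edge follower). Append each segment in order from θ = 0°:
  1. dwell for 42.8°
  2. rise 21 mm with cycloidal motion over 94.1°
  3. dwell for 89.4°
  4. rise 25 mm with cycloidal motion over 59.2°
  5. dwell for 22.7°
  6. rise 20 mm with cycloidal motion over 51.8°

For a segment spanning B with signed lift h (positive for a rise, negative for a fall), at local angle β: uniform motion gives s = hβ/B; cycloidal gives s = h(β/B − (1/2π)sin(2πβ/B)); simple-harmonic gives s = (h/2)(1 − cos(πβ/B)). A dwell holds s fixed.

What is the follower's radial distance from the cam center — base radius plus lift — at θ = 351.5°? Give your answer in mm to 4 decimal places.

seg 1 [0°–42.8°] dwell: s stays 0.0000
seg 2 [42.8°–136.9°] cycloidal, h=21: full span → s += 21 → s = 21.0000
seg 3 [136.9°–226.3°] dwell: s stays 21.0000
seg 4 [226.3°–285.5°] cycloidal, h=25: full span → s += 25 → s = 46.0000
seg 5 [285.5°–308.2°] dwell: s stays 46.0000
seg 6 [308.2°–360°] cycloidal, h=20: θ=351.5° here. β=43.3, B=51.8. 20·(0.8359 − sin(2π·0.8359)/(2π)) = 19.4487 → s = 65.4487
radial distance = base radius + s = 13 + 65.4487 = 78.4487

78.4487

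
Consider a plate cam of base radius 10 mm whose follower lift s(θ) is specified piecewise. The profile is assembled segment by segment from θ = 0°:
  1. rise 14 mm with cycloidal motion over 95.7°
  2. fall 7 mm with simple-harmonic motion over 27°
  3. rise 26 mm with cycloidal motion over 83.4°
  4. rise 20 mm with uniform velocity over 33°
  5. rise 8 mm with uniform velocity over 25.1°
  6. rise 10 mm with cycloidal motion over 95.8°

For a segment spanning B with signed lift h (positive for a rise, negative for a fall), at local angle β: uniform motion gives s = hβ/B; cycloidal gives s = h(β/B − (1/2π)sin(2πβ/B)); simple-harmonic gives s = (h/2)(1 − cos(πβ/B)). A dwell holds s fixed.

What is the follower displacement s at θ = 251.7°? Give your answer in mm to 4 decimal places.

seg 1 [0°–95.7°] cycloidal, h=14: full span → s += 14 → s = 14.0000
seg 2 [95.7°–122.7°] simple-harmonic, h=-7: full span → s += -7 → s = 7.0000
seg 3 [122.7°–206.1°] cycloidal, h=26: full span → s += 26 → s = 33.0000
seg 4 [206.1°–239.1°] uniform, h=20: full span → s += 20 → s = 53.0000
seg 5 [239.1°–264.2°] uniform, h=8: θ=251.7° here. β=12.6, B=25.1. 8·12.6/25.1 = 4.0159 → s = 57.0159

57.0159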